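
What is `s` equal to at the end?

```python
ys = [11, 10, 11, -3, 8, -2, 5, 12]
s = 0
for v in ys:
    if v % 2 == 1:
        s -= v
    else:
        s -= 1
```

-28

v=11: odd, s = 0-11 = -11
v=10: not odd, s = (-11)-1 = -12
v=11: odd, s = (-12)-11 = -23
v=-3: odd, s = (-23)-(-3) = -20
v=8: not odd, s = (-20)-1 = -21
v=-2: not odd, s = (-21)-1 = -22
v=5: odd, s = (-22)-5 = -27
v=12: not odd, s = (-27)-1 = -28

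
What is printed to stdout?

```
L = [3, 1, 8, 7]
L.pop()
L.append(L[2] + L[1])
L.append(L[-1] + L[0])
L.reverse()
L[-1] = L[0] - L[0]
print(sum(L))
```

30

pop() removes 7 → [3, 1, 8]
append L[2]+L[1] = 8+1 = 9 → [3, 1, 8, 9]
append L[-1]+L[0] = 9+3 = 12 → [3, 1, 8, 9, 12]
reverse → [12, 9, 8, 1, 3]
L[-1] = L[0]-L[0] = 12-12 = 0 → [12, 9, 8, 1, 0]
sum = 30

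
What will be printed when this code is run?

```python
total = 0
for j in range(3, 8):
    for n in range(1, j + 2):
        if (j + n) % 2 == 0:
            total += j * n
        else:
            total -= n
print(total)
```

j=3,n=1: even sum, total = 0+3 = 3
j=3,n=2: odd sum, total = 3-2 = 1
j=3,n=3: even sum, total = 1+9 = 10
j=3,n=4: odd sum, total = 10-4 = 6
j=4,n=1: odd sum, total = 6-1 = 5
j=4,n=2: even sum, total = 5+8 = 13
j=4,n=3: odd sum, total = 13-3 = 10
j=4,n=4: even sum, total = 10+16 = 26
j=4,n=5: odd sum, total = 26-5 = 21
j=5,n=1: even sum, total = 21+5 = 26
j=5,n=2: odd sum, total = 26-2 = 24
j=5,n=3: even sum, total = 24+15 = 39
j=5,n=4: odd sum, total = 39-4 = 35
j=5,n=5: even sum, total = 35+25 = 60
j=5,n=6: odd sum, total = 60-6 = 54
j=6,n=1: odd sum, total = 54-1 = 53
j=6,n=2: even sum, total = 53+12 = 65
j=6,n=3: odd sum, total = 65-3 = 62
j=6,n=4: even sum, total = 62+24 = 86
j=6,n=5: odd sum, total = 86-5 = 81
j=6,n=6: even sum, total = 81+36 = 117
j=6,n=7: odd sum, total = 117-7 = 110
j=7,n=1: even sum, total = 110+7 = 117
j=7,n=2: odd sum, total = 117-2 = 115
j=7,n=3: even sum, total = 115+21 = 136
j=7,n=4: odd sum, total = 136-4 = 132
j=7,n=5: even sum, total = 132+35 = 167
j=7,n=6: odd sum, total = 167-6 = 161
j=7,n=7: even sum, total = 161+49 = 210
j=7,n=8: odd sum, total = 210-8 = 202

202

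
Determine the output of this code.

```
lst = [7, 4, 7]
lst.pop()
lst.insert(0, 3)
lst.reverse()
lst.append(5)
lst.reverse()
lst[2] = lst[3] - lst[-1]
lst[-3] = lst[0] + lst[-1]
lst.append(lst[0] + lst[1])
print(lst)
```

[5, 9, 0, 4, 14]

pop() removes 7 → [7, 4]
insert 3 at 0 → [3, 7, 4]
reverse → [4, 7, 3]
append 5 → [4, 7, 3, 5]
reverse → [5, 3, 7, 4]
lst[2] = lst[3]-lst[-1] = 4-4 = 0 → [5, 3, 0, 4]
lst[-3] = lst[0]+lst[-1] = 5+4 = 9 → [5, 9, 0, 4]
append lst[0]+lst[1] = 5+9 = 14 → [5, 9, 0, 4, 14]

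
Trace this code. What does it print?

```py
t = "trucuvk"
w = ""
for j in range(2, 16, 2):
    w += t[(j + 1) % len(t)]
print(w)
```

j=2: add t[3]='c' → 'c'
j=4: add t[5]='v' → 'cv'
j=6: add t[0]='t' → 'cvt'
j=8: add t[2]='u' → 'cvtu'
j=10: add t[4]='u' → 'cvtuu'
j=12: add t[6]='k' → 'cvtuuk'
j=14: add t[1]='r' → 'cvtuukr'

cvtuukr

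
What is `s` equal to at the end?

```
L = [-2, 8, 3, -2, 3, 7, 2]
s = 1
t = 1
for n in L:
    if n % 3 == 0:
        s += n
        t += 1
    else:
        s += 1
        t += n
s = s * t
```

n=-2: not %3==0, s = 1+1 = 2; t=-1
n=8: not %3==0, s = 2+1 = 3; t=7
n=3: %3==0, s = 3+3 = 6; t=8
n=-2: not %3==0, s = 6+1 = 7; t=6
n=3: %3==0, s = 7+3 = 10; t=7
n=7: not %3==0, s = 10+1 = 11; t=14
n=2: not %3==0, s = 11+1 = 12; t=16
s*t = 12*16 = 192

192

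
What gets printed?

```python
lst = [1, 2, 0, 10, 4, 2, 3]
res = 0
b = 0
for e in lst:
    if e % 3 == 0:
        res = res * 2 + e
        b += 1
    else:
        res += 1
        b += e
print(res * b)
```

357

e=1: not %3==0, res = 0+1 = 1; b=1
e=2: not %3==0, res = 1+1 = 2; b=3
e=0: %3==0, res = 2*2+0 = 4; b=4
e=10: not %3==0, res = 4+1 = 5; b=14
e=4: not %3==0, res = 5+1 = 6; b=18
e=2: not %3==0, res = 6+1 = 7; b=20
e=3: %3==0, res = 7*2+3 = 17; b=21
res*b = 17*21 = 357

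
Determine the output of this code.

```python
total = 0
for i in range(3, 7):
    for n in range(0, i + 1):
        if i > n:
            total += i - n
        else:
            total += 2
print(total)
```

60

i=3,n=0: 3>0, total = 0+3 = 3
i=3,n=1: 3>1, total = 3+2 = 5
i=3,n=2: 3>2, total = 5+1 = 6
i=3,n=3: not 3>3, total = 6+2 = 8
i=4,n=0: 4>0, total = 8+4 = 12
i=4,n=1: 4>1, total = 12+3 = 15
i=4,n=2: 4>2, total = 15+2 = 17
i=4,n=3: 4>3, total = 17+1 = 18
i=4,n=4: not 4>4, total = 18+2 = 20
i=5,n=0: 5>0, total = 20+5 = 25
i=5,n=1: 5>1, total = 25+4 = 29
i=5,n=2: 5>2, total = 29+3 = 32
i=5,n=3: 5>3, total = 32+2 = 34
i=5,n=4: 5>4, total = 34+1 = 35
i=5,n=5: not 5>5, total = 35+2 = 37
i=6,n=0: 6>0, total = 37+6 = 43
i=6,n=1: 6>1, total = 43+5 = 48
i=6,n=2: 6>2, total = 48+4 = 52
i=6,n=3: 6>3, total = 52+3 = 55
i=6,n=4: 6>4, total = 55+2 = 57
i=6,n=5: 6>5, total = 57+1 = 58
i=6,n=6: not 6>6, total = 58+2 = 60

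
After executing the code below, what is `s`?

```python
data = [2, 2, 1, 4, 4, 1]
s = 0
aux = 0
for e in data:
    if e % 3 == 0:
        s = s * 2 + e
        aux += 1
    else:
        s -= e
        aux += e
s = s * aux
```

-196

e=2: not %3==0, s = 0-2 = -2; aux=2
e=2: not %3==0, s = (-2)-2 = -4; aux=4
e=1: not %3==0, s = (-4)-1 = -5; aux=5
e=4: not %3==0, s = (-5)-4 = -9; aux=9
e=4: not %3==0, s = (-9)-4 = -13; aux=13
e=1: not %3==0, s = (-13)-1 = -14; aux=14
s*aux = (-14)*14 = -196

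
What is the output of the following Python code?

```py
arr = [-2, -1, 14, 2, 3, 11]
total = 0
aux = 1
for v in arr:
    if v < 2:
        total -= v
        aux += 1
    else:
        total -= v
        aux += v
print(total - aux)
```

-60

v=-2: <2, total = 0-(-2) = 2; aux=2
v=-1: <2, total = 2-(-1) = 3; aux=3
v=14: not <2, total = 3-14 = -11; aux=17
v=2: not <2, total = (-11)-2 = -13; aux=19
v=3: not <2, total = (-13)-3 = -16; aux=22
v=11: not <2, total = (-16)-11 = -27; aux=33
total-aux = (-27)-33 = -60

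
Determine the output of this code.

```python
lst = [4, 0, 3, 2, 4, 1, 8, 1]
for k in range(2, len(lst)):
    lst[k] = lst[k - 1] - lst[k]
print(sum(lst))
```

k=2: lst[2] = 0-3 = -3 → [4, 0, -3, 2, 4, 1, 8, 1]
k=3: lst[3] = (-3)-2 = -5 → [4, 0, -3, -5, 4, 1, 8, 1]
k=4: lst[4] = (-5)-4 = -9 → [4, 0, -3, -5, -9, 1, 8, 1]
k=5: lst[5] = (-9)-1 = -10 → [4, 0, -3, -5, -9, -10, 8, 1]
k=6: lst[6] = (-10)-8 = -18 → [4, 0, -3, -5, -9, -10, -18, 1]
k=7: lst[7] = (-18)-1 = -19 → [4, 0, -3, -5, -9, -10, -18, -19]
sum = -60

-60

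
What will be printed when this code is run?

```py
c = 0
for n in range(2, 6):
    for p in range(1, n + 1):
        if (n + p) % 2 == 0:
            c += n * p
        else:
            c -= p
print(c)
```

n=2,p=1: odd sum, c = 0-1 = -1
n=2,p=2: even sum, c = (-1)+4 = 3
n=3,p=1: even sum, c = 3+3 = 6
n=3,p=2: odd sum, c = 6-2 = 4
n=3,p=3: even sum, c = 4+9 = 13
n=4,p=1: odd sum, c = 13-1 = 12
n=4,p=2: even sum, c = 12+8 = 20
n=4,p=3: odd sum, c = 20-3 = 17
n=4,p=4: even sum, c = 17+16 = 33
n=5,p=1: even sum, c = 33+5 = 38
n=5,p=2: odd sum, c = 38-2 = 36
n=5,p=3: even sum, c = 36+15 = 51
n=5,p=4: odd sum, c = 51-4 = 47
n=5,p=5: even sum, c = 47+25 = 72

72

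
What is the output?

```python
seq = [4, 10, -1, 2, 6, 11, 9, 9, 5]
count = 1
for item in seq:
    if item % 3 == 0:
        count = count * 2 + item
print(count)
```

59

item=4: not %3==0
item=10: not %3==0
item=-1: not %3==0
item=2: not %3==0
item=6: %3==0, count = 1*2+6 = 8
item=11: not %3==0
item=9: %3==0, count = 8*2+9 = 25
item=9: %3==0, count = 25*2+9 = 59
item=5: not %3==0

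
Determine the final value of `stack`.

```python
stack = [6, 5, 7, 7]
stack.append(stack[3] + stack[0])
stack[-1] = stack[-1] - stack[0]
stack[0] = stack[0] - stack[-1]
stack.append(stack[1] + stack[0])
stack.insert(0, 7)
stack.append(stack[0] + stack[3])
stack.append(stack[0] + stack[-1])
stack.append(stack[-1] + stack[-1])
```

[7, -1, 5, 7, 7, 7, 4, 14, 21, 42]

append stack[3]+stack[0] = 7+6 = 13 → [6, 5, 7, 7, 13]
stack[-1] = stack[-1]-stack[0] = 13-6 = 7 → [6, 5, 7, 7, 7]
stack[0] = stack[0]-stack[-1] = 6-7 = -1 → [-1, 5, 7, 7, 7]
append stack[1]+stack[0] = 5+(-1) = 4 → [-1, 5, 7, 7, 7, 4]
insert 7 at 0 → [7, -1, 5, 7, 7, 7, 4]
append stack[0]+stack[3] = 7+7 = 14 → [7, -1, 5, 7, 7, 7, 4, 14]
append stack[0]+stack[-1] = 7+14 = 21 → [7, -1, 5, 7, 7, 7, 4, 14, 21]
append stack[-1]+stack[-1] = 21+21 = 42 → [7, -1, 5, 7, 7, 7, 4, 14, 21, 42]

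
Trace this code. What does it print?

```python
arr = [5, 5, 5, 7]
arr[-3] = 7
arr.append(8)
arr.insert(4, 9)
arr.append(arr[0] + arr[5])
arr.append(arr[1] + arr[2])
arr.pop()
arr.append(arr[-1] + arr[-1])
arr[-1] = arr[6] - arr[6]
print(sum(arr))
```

54

arr[-3] = 7 → [5, 7, 5, 7]
append 8 → [5, 7, 5, 7, 8]
insert 9 at 4 → [5, 7, 5, 7, 9, 8]
append arr[0]+arr[5] = 5+8 = 13 → [5, 7, 5, 7, 9, 8, 13]
append arr[1]+arr[2] = 7+5 = 12 → [5, 7, 5, 7, 9, 8, 13, 12]
pop() removes 12 → [5, 7, 5, 7, 9, 8, 13]
append arr[-1]+arr[-1] = 13+13 = 26 → [5, 7, 5, 7, 9, 8, 13, 26]
arr[-1] = arr[6]-arr[6] = 13-13 = 0 → [5, 7, 5, 7, 9, 8, 13, 0]
sum = 54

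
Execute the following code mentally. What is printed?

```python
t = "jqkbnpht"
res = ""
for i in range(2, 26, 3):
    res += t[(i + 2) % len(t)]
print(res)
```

ntkpjbhq

i=2: add t[4]='n' → 'n'
i=5: add t[7]='t' → 'nt'
i=8: add t[2]='k' → 'ntk'
i=11: add t[5]='p' → 'ntkp'
i=14: add t[0]='j' → 'ntkpj'
i=17: add t[3]='b' → 'ntkpjb'
i=20: add t[6]='h' → 'ntkpjbh'
i=23: add t[1]='q' → 'ntkpjbhq'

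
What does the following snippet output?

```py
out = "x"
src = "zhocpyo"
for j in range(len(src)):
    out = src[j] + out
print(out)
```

oypcohzx

j=0: prepend 'z' → 'zx'
j=1: prepend 'h' → 'hzx'
j=2: prepend 'o' → 'ohzx'
j=3: prepend 'c' → 'cohzx'
j=4: prepend 'p' → 'pcohzx'
j=5: prepend 'y' → 'ypcohzx'
j=6: prepend 'o' → 'oypcohzx'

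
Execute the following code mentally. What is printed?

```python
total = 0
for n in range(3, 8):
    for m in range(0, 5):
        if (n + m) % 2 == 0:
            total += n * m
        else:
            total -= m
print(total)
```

n=3,m=0: odd sum, total = 0-0 = 0
n=3,m=1: even sum, total = 0+3 = 3
n=3,m=2: odd sum, total = 3-2 = 1
n=3,m=3: even sum, total = 1+9 = 10
n=3,m=4: odd sum, total = 10-4 = 6
n=4,m=0: even sum, total = 6+0 = 6
n=4,m=1: odd sum, total = 6-1 = 5
n=4,m=2: even sum, total = 5+8 = 13
n=4,m=3: odd sum, total = 13-3 = 10
n=4,m=4: even sum, total = 10+16 = 26
n=5,m=0: odd sum, total = 26-0 = 26
n=5,m=1: even sum, total = 26+5 = 31
n=5,m=2: odd sum, total = 31-2 = 29
n=5,m=3: even sum, total = 29+15 = 44
n=5,m=4: odd sum, total = 44-4 = 40
n=6,m=0: even sum, total = 40+0 = 40
n=6,m=1: odd sum, total = 40-1 = 39
n=6,m=2: even sum, total = 39+12 = 51
n=6,m=3: odd sum, total = 51-3 = 48
n=6,m=4: even sum, total = 48+24 = 72
n=7,m=0: odd sum, total = 72-0 = 72
n=7,m=1: even sum, total = 72+7 = 79
n=7,m=2: odd sum, total = 79-2 = 77
n=7,m=3: even sum, total = 77+21 = 98
n=7,m=4: odd sum, total = 98-4 = 94

94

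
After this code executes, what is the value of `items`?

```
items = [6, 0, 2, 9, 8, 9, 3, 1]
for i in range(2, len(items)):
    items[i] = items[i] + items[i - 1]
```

[6, 0, 2, 11, 19, 28, 31, 32]

i=2: items[2] = 2+0 = 2 → [6, 0, 2, 9, 8, 9, 3, 1]
i=3: items[3] = 9+2 = 11 → [6, 0, 2, 11, 8, 9, 3, 1]
i=4: items[4] = 8+11 = 19 → [6, 0, 2, 11, 19, 9, 3, 1]
i=5: items[5] = 9+19 = 28 → [6, 0, 2, 11, 19, 28, 3, 1]
i=6: items[6] = 3+28 = 31 → [6, 0, 2, 11, 19, 28, 31, 1]
i=7: items[7] = 1+31 = 32 → [6, 0, 2, 11, 19, 28, 31, 32]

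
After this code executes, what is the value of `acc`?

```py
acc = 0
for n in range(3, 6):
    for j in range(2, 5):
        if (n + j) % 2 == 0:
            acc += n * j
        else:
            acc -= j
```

33

n=3,j=2: odd sum, acc = 0-2 = -2
n=3,j=3: even sum, acc = (-2)+9 = 7
n=3,j=4: odd sum, acc = 7-4 = 3
n=4,j=2: even sum, acc = 3+8 = 11
n=4,j=3: odd sum, acc = 11-3 = 8
n=4,j=4: even sum, acc = 8+16 = 24
n=5,j=2: odd sum, acc = 24-2 = 22
n=5,j=3: even sum, acc = 22+15 = 37
n=5,j=4: odd sum, acc = 37-4 = 33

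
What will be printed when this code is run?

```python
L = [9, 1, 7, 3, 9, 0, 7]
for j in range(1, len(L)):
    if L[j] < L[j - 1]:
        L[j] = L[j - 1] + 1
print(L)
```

[9, 10, 11, 12, 13, 14, 15]

j=1: 1<9, L[1] = 9+1 = 10 → [9, 10, 7, 3, 9, 0, 7]
j=2: 7<10, L[2] = 10+1 = 11 → [9, 10, 11, 3, 9, 0, 7]
j=3: 3<11, L[3] = 11+1 = 12 → [9, 10, 11, 12, 9, 0, 7]
j=4: 9<12, L[4] = 12+1 = 13 → [9, 10, 11, 12, 13, 0, 7]
j=5: 0<13, L[5] = 13+1 = 14 → [9, 10, 11, 12, 13, 14, 7]
j=6: 7<14, L[6] = 14+1 = 15 → [9, 10, 11, 12, 13, 14, 15]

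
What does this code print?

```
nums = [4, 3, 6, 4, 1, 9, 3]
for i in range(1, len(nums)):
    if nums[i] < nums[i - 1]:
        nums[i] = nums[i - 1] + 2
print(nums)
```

[4, 6, 6, 8, 10, 12, 14]

i=1: 3<4, nums[1] = 4+2 = 6 → [4, 6, 6, 4, 1, 9, 3]
i=2: 6>=6, unchanged → [4, 6, 6, 4, 1, 9, 3]
i=3: 4<6, nums[3] = 6+2 = 8 → [4, 6, 6, 8, 1, 9, 3]
i=4: 1<8, nums[4] = 8+2 = 10 → [4, 6, 6, 8, 10, 9, 3]
i=5: 9<10, nums[5] = 10+2 = 12 → [4, 6, 6, 8, 10, 12, 3]
i=6: 3<12, nums[6] = 12+2 = 14 → [4, 6, 6, 8, 10, 12, 14]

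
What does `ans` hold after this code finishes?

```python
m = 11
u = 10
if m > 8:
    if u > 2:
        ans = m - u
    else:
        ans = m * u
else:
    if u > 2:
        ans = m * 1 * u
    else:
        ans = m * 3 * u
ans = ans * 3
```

3

m=11, u=10
m > 8 is True; u > 2 is True
→ ans = m - u = 1
ans = 1*3 = 3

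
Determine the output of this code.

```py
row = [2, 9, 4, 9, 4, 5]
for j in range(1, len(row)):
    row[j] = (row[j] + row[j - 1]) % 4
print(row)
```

[2, 3, 3, 0, 0, 1]

j=1: row[1] = (9+2)%4 = 3 → [2, 3, 4, 9, 4, 5]
j=2: row[2] = (4+3)%4 = 3 → [2, 3, 3, 9, 4, 5]
j=3: row[3] = (9+3)%4 = 0 → [2, 3, 3, 0, 4, 5]
j=4: row[4] = (4+0)%4 = 0 → [2, 3, 3, 0, 0, 5]
j=5: row[5] = (5+0)%4 = 1 → [2, 3, 3, 0, 0, 1]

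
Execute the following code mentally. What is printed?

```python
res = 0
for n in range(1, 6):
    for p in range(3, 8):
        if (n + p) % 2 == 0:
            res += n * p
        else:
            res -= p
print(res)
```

135

n=1,p=3: even sum, res = 0+3 = 3
n=1,p=4: odd sum, res = 3-4 = -1
n=1,p=5: even sum, res = (-1)+5 = 4
n=1,p=6: odd sum, res = 4-6 = -2
n=1,p=7: even sum, res = (-2)+7 = 5
n=2,p=3: odd sum, res = 5-3 = 2
n=2,p=4: even sum, res = 2+8 = 10
n=2,p=5: odd sum, res = 10-5 = 5
n=2,p=6: even sum, res = 5+12 = 17
n=2,p=7: odd sum, res = 17-7 = 10
n=3,p=3: even sum, res = 10+9 = 19
n=3,p=4: odd sum, res = 19-4 = 15
n=3,p=5: even sum, res = 15+15 = 30
n=3,p=6: odd sum, res = 30-6 = 24
n=3,p=7: even sum, res = 24+21 = 45
n=4,p=3: odd sum, res = 45-3 = 42
n=4,p=4: even sum, res = 42+16 = 58
n=4,p=5: odd sum, res = 58-5 = 53
n=4,p=6: even sum, res = 53+24 = 77
n=4,p=7: odd sum, res = 77-7 = 70
n=5,p=3: even sum, res = 70+15 = 85
n=5,p=4: odd sum, res = 85-4 = 81
n=5,p=5: even sum, res = 81+25 = 106
n=5,p=6: odd sum, res = 106-6 = 100
n=5,p=7: even sum, res = 100+35 = 135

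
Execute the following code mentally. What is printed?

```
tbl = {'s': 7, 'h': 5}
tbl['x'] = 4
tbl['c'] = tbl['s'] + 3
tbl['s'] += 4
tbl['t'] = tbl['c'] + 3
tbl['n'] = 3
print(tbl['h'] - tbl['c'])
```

tbl['x'] = 4 → {'s': 7, 'h': 5, 'x': 4}
tbl['c'] = tbl['s']+3 = 10 → {'s': 7, 'h': 5, 'x': 4, 'c': 10}
tbl['s'] = 7+4 = 11 → {'s': 11, 'h': 5, 'x': 4, 'c': 10}
tbl['t'] = tbl['c']+3 = 13 → {'s': 11, 'h': 5, 'x': 4, 'c': 10, 't': 13}
tbl['n'] = 3 → {'s': 11, 'h': 5, 'x': 4, 'c': 10, 't': 13, 'n': 3}
tbl['h']-tbl['c'] = 5-10 = -5

-5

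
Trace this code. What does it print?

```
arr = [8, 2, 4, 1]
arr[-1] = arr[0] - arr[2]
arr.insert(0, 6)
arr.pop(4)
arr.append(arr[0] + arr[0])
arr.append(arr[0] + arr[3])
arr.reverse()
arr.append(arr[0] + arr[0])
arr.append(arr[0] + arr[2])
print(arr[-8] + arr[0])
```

arr[-1] = arr[0]-arr[2] = 8-4 = 4 → [8, 2, 4, 4]
insert 6 at 0 → [6, 8, 2, 4, 4]
pop(4) removes 4 → [6, 8, 2, 4]
append arr[0]+arr[0] = 6+6 = 12 → [6, 8, 2, 4, 12]
append arr[0]+arr[3] = 6+4 = 10 → [6, 8, 2, 4, 12, 10]
reverse → [10, 12, 4, 2, 8, 6]
append arr[0]+arr[0] = 10+10 = 20 → [10, 12, 4, 2, 8, 6, 20]
append arr[0]+arr[2] = 10+4 = 14 → [10, 12, 4, 2, 8, 6, 20, 14]
arr[-8]+arr[0] = 10+10 = 20

20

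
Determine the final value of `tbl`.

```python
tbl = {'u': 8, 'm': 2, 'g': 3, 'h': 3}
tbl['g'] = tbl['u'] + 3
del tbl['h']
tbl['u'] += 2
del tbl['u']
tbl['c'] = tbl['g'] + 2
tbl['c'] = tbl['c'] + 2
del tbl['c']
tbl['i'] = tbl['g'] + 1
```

{'m': 2, 'g': 11, 'i': 12}

tbl['g'] = tbl['u']+3 = 11 → {'u': 8, 'm': 2, 'g': 11, 'h': 3}
del 'h' → {'u': 8, 'm': 2, 'g': 11}
tbl['u'] = 8+2 = 10 → {'u': 10, 'm': 2, 'g': 11}
del 'u' → {'m': 2, 'g': 11}
tbl['c'] = tbl['g']+2 = 13 → {'m': 2, 'g': 11, 'c': 13}
tbl['c'] = tbl['c']+2 = 15 → {'m': 2, 'g': 11, 'c': 15}
del 'c' → {'m': 2, 'g': 11}
tbl['i'] = tbl['g']+1 = 12 → {'m': 2, 'g': 11, 'i': 12}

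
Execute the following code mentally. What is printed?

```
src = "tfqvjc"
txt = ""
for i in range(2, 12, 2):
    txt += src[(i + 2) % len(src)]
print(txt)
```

jtqjt

i=2: add src[4]='j' → 'j'
i=4: add src[0]='t' → 'jt'
i=6: add src[2]='q' → 'jtq'
i=8: add src[4]='j' → 'jtqj'
i=10: add src[0]='t' → 'jtqjt'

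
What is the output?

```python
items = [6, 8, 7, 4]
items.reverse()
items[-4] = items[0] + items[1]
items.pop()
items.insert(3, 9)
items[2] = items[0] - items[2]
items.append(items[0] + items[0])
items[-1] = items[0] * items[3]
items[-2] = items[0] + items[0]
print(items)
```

[11, 7, 3, 22, 99]

reverse → [4, 7, 8, 6]
items[-4] = items[0]+items[1] = 4+7 = 11 → [11, 7, 8, 6]
pop() removes 6 → [11, 7, 8]
insert 9 at 3 → [11, 7, 8, 9]
items[2] = items[0]-items[2] = 11-8 = 3 → [11, 7, 3, 9]
append items[0]+items[0] = 11+11 = 22 → [11, 7, 3, 9, 22]
items[-1] = items[0]*items[3] = 11*9 = 99 → [11, 7, 3, 9, 99]
items[-2] = items[0]+items[0] = 11+11 = 22 → [11, 7, 3, 22, 99]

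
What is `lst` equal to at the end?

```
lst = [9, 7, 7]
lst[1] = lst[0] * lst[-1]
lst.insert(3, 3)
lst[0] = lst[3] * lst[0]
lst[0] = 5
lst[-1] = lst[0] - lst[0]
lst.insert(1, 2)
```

lst[1] = lst[0]*lst[-1] = 9*7 = 63 → [9, 63, 7]
insert 3 at 3 → [9, 63, 7, 3]
lst[0] = lst[3]*lst[0] = 3*9 = 27 → [27, 63, 7, 3]
lst[0] = 5 → [5, 63, 7, 3]
lst[-1] = lst[0]-lst[0] = 5-5 = 0 → [5, 63, 7, 0]
insert 2 at 1 → [5, 2, 63, 7, 0]

[5, 2, 63, 7, 0]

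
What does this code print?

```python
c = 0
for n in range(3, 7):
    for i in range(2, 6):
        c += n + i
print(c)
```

n=3,i=2: c = 0+5 = 5
n=3,i=3: c = 5+6 = 11
n=3,i=4: c = 11+7 = 18
n=3,i=5: c = 18+8 = 26
n=4,i=2: c = 26+6 = 32
n=4,i=3: c = 32+7 = 39
n=4,i=4: c = 39+8 = 47
n=4,i=5: c = 47+9 = 56
n=5,i=2: c = 56+7 = 63
n=5,i=3: c = 63+8 = 71
n=5,i=4: c = 71+9 = 80
n=5,i=5: c = 80+10 = 90
n=6,i=2: c = 90+8 = 98
n=6,i=3: c = 98+9 = 107
n=6,i=4: c = 107+10 = 117
n=6,i=5: c = 117+11 = 128

128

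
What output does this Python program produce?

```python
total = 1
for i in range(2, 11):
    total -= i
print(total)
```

i=2: total = 1-2 = -1
i=3: total = (-1)-3 = -4
i=4: total = (-4)-4 = -8
i=5: total = (-8)-5 = -13
i=6: total = (-13)-6 = -19
i=7: total = (-19)-7 = -26
i=8: total = (-26)-8 = -34
i=9: total = (-34)-9 = -43
i=10: total = (-43)-10 = -53

-53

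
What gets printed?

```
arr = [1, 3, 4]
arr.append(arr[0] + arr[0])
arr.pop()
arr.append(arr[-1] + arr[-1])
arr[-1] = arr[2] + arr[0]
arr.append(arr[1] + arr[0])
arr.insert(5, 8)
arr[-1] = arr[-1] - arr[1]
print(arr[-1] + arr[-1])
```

append arr[0]+arr[0] = 1+1 = 2 → [1, 3, 4, 2]
pop() removes 2 → [1, 3, 4]
append arr[-1]+arr[-1] = 4+4 = 8 → [1, 3, 4, 8]
arr[-1] = arr[2]+arr[0] = 4+1 = 5 → [1, 3, 4, 5]
append arr[1]+arr[0] = 3+1 = 4 → [1, 3, 4, 5, 4]
insert 8 at 5 → [1, 3, 4, 5, 4, 8]
arr[-1] = arr[-1]-arr[1] = 8-3 = 5 → [1, 3, 4, 5, 4, 5]
arr[-1]+arr[-1] = 5+5 = 10

10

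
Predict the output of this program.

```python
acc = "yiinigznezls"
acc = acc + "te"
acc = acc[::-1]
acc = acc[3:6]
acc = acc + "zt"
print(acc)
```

+ 'te' → 'yiinigznezlste'
reverse → 'etslzenzginiiy'
slice [3:6] → 'lze'
+ 'zt' → 'lzezt'

lzezt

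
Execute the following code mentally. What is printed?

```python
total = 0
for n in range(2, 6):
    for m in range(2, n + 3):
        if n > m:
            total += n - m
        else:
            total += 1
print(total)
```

n=2,m=2: not 2>2, total = 0+1 = 1
n=2,m=3: not 2>3, total = 1+1 = 2
n=2,m=4: not 2>4, total = 2+1 = 3
n=3,m=2: 3>2, total = 3+1 = 4
n=3,m=3: not 3>3, total = 4+1 = 5
n=3,m=4: not 3>4, total = 5+1 = 6
n=3,m=5: not 3>5, total = 6+1 = 7
n=4,m=2: 4>2, total = 7+2 = 9
n=4,m=3: 4>3, total = 9+1 = 10
n=4,m=4: not 4>4, total = 10+1 = 11
n=4,m=5: not 4>5, total = 11+1 = 12
n=4,m=6: not 4>6, total = 12+1 = 13
n=5,m=2: 5>2, total = 13+3 = 16
n=5,m=3: 5>3, total = 16+2 = 18
n=5,m=4: 5>4, total = 18+1 = 19
n=5,m=5: not 5>5, total = 19+1 = 20
n=5,m=6: not 5>6, total = 20+1 = 21
n=5,m=7: not 5>7, total = 21+1 = 22

22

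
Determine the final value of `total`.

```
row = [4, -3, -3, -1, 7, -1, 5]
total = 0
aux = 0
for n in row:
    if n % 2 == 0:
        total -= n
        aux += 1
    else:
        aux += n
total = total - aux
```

-9

n=4: even, total = 0-4 = -4; aux=1
n=-3: not even; aux=-2
n=-3: not even; aux=-5
n=-1: not even; aux=-6
n=7: not even; aux=1
n=-1: not even; aux=0
n=5: not even; aux=5
total-aux = (-4)-5 = -9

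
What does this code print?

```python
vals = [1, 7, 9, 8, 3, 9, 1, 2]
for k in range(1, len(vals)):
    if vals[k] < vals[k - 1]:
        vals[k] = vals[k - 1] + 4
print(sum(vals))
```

122

k=1: 7>=1, unchanged → [1, 7, 9, 8, 3, 9, 1, 2]
k=2: 9>=7, unchanged → [1, 7, 9, 8, 3, 9, 1, 2]
k=3: 8<9, vals[3] = 9+4 = 13 → [1, 7, 9, 13, 3, 9, 1, 2]
k=4: 3<13, vals[4] = 13+4 = 17 → [1, 7, 9, 13, 17, 9, 1, 2]
k=5: 9<17, vals[5] = 17+4 = 21 → [1, 7, 9, 13, 17, 21, 1, 2]
k=6: 1<21, vals[6] = 21+4 = 25 → [1, 7, 9, 13, 17, 21, 25, 2]
k=7: 2<25, vals[7] = 25+4 = 29 → [1, 7, 9, 13, 17, 21, 25, 29]
sum = 122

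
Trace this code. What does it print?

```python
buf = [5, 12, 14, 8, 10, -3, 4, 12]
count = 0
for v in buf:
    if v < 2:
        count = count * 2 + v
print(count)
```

-3

v=5: not <2
v=12: not <2
v=14: not <2
v=8: not <2
v=10: not <2
v=-3: <2, count = 0*2+(-3) = -3
v=4: not <2
v=12: not <2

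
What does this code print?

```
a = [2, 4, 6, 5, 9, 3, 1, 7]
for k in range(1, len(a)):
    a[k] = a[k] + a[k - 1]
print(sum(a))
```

k=1: a[1] = 4+2 = 6 → [2, 6, 6, 5, 9, 3, 1, 7]
k=2: a[2] = 6+6 = 12 → [2, 6, 12, 5, 9, 3, 1, 7]
k=3: a[3] = 5+12 = 17 → [2, 6, 12, 17, 9, 3, 1, 7]
k=4: a[4] = 9+17 = 26 → [2, 6, 12, 17, 26, 3, 1, 7]
k=5: a[5] = 3+26 = 29 → [2, 6, 12, 17, 26, 29, 1, 7]
k=6: a[6] = 1+29 = 30 → [2, 6, 12, 17, 26, 29, 30, 7]
k=7: a[7] = 7+30 = 37 → [2, 6, 12, 17, 26, 29, 30, 37]
sum = 159

159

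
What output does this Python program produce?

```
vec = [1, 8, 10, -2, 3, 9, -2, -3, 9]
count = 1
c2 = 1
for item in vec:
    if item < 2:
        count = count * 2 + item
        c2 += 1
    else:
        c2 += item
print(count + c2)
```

item=1: <2, count = 1*2+1 = 3; c2=2
item=8: not <2; c2=10
item=10: not <2; c2=20
item=-2: <2, count = 3*2+(-2) = 4; c2=21
item=3: not <2; c2=24
item=9: not <2; c2=33
item=-2: <2, count = 4*2+(-2) = 6; c2=34
item=-3: <2, count = 6*2+(-3) = 9; c2=35
item=9: not <2; c2=44
count+c2 = 9+44 = 53

53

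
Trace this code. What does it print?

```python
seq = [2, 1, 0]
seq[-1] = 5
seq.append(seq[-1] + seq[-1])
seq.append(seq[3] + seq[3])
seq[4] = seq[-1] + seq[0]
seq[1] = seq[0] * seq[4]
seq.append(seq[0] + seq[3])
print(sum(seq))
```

95

seq[-1] = 5 → [2, 1, 5]
append seq[-1]+seq[-1] = 5+5 = 10 → [2, 1, 5, 10]
append seq[3]+seq[3] = 10+10 = 20 → [2, 1, 5, 10, 20]
seq[4] = seq[-1]+seq[0] = 20+2 = 22 → [2, 1, 5, 10, 22]
seq[1] = seq[0]*seq[4] = 2*22 = 44 → [2, 44, 5, 10, 22]
append seq[0]+seq[3] = 2+10 = 12 → [2, 44, 5, 10, 22, 12]
sum = 95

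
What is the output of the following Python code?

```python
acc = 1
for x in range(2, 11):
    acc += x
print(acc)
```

55

x=2: acc = 1+2 = 3
x=3: acc = 3+3 = 6
x=4: acc = 6+4 = 10
x=5: acc = 10+5 = 15
x=6: acc = 15+6 = 21
x=7: acc = 21+7 = 28
x=8: acc = 28+8 = 36
x=9: acc = 36+9 = 45
x=10: acc = 45+10 = 55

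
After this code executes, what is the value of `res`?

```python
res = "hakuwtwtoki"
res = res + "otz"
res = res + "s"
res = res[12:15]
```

'tzs'

+ 'otz' → 'hakuwtwtokiotz'
+ 's' → 'hakuwtwtokiotzs'
slice [12:15] → 'tzs'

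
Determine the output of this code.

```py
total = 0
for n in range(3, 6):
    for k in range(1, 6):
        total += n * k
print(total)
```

180

n=3,k=1: total = 0+3 = 3
n=3,k=2: total = 3+6 = 9
n=3,k=3: total = 9+9 = 18
n=3,k=4: total = 18+12 = 30
n=3,k=5: total = 30+15 = 45
n=4,k=1: total = 45+4 = 49
n=4,k=2: total = 49+8 = 57
n=4,k=3: total = 57+12 = 69
n=4,k=4: total = 69+16 = 85
n=4,k=5: total = 85+20 = 105
n=5,k=1: total = 105+5 = 110
n=5,k=2: total = 110+10 = 120
n=5,k=3: total = 120+15 = 135
n=5,k=4: total = 135+20 = 155
n=5,k=5: total = 155+25 = 180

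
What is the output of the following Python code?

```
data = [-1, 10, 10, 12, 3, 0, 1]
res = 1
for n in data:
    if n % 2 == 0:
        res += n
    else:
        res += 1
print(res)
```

n=-1: not even, res = 1+1 = 2
n=10: even, res = 2+10 = 12
n=10: even, res = 12+10 = 22
n=12: even, res = 22+12 = 34
n=3: not even, res = 34+1 = 35
n=0: even, res = 35+0 = 35
n=1: not even, res = 35+1 = 36

36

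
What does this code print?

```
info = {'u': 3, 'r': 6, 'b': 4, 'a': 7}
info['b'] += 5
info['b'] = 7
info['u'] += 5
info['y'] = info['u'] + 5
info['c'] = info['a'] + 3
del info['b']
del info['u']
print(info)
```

{'r': 6, 'a': 7, 'y': 13, 'c': 10}

info['b'] = 4+5 = 9 → {'u': 3, 'r': 6, 'b': 9, 'a': 7}
info['b'] = 7 → {'u': 3, 'r': 6, 'b': 7, 'a': 7}
info['u'] = 3+5 = 8 → {'u': 8, 'r': 6, 'b': 7, 'a': 7}
info['y'] = info['u']+5 = 13 → {'u': 8, 'r': 6, 'b': 7, 'a': 7, 'y': 13}
info['c'] = info['a']+3 = 10 → {'u': 8, 'r': 6, 'b': 7, 'a': 7, 'y': 13, 'c': 10}
del 'b' → {'u': 8, 'r': 6, 'a': 7, 'y': 13, 'c': 10}
del 'u' → {'r': 6, 'a': 7, 'y': 13, 'c': 10}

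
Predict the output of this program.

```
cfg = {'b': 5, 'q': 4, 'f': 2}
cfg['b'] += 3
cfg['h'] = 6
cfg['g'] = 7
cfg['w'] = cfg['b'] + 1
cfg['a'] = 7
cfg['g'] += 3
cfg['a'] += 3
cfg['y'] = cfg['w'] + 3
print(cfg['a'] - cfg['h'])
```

cfg['b'] = 5+3 = 8 → {'b': 8, 'q': 4, 'f': 2}
cfg['h'] = 6 → {'b': 8, 'q': 4, 'f': 2, 'h': 6}
cfg['g'] = 7 → {'b': 8, 'q': 4, 'f': 2, 'h': 6, 'g': 7}
cfg['w'] = cfg['b']+1 = 9 → {'b': 8, 'q': 4, 'f': 2, 'h': 6, 'g': 7, 'w': 9}
cfg['a'] = 7 → {'b': 8, 'q': 4, 'f': 2, 'h': 6, 'g': 7, 'w': 9, 'a': 7}
cfg['g'] = 7+3 = 10 → {'b': 8, 'q': 4, 'f': 2, 'h': 6, 'g': 10, 'w': 9, 'a': 7}
cfg['a'] = 7+3 = 10 → {'b': 8, 'q': 4, 'f': 2, 'h': 6, 'g': 10, 'w': 9, 'a': 10}
cfg['y'] = cfg['w']+3 = 12 → {'b': 8, 'q': 4, 'f': 2, 'h': 6, 'g': 10, 'w': 9, 'a': 10, 'y': 12}
cfg['a']-cfg['h'] = 10-6 = 4

4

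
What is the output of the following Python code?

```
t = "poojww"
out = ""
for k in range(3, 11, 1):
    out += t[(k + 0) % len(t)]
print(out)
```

jwwpoojw

k=3: add t[3]='j' → 'j'
k=4: add t[4]='w' → 'jw'
k=5: add t[5]='w' → 'jww'
k=6: add t[0]='p' → 'jwwp'
k=7: add t[1]='o' → 'jwwpo'
k=8: add t[2]='o' → 'jwwpoo'
k=9: add t[3]='j' → 'jwwpooj'
k=10: add t[4]='w' → 'jwwpoojw'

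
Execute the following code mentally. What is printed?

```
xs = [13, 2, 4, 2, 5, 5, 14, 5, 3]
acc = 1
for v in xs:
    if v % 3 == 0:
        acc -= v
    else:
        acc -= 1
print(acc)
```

v=13: not %3==0, acc = 1-1 = 0
v=2: not %3==0, acc = 0-1 = -1
v=4: not %3==0, acc = (-1)-1 = -2
v=2: not %3==0, acc = (-2)-1 = -3
v=5: not %3==0, acc = (-3)-1 = -4
v=5: not %3==0, acc = (-4)-1 = -5
v=14: not %3==0, acc = (-5)-1 = -6
v=5: not %3==0, acc = (-6)-1 = -7
v=3: %3==0, acc = (-7)-3 = -10

-10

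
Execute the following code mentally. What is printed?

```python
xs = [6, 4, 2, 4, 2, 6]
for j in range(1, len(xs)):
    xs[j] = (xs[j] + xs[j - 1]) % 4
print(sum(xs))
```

10

j=1: xs[1] = (4+6)%4 = 2 → [6, 2, 2, 4, 2, 6]
j=2: xs[2] = (2+2)%4 = 0 → [6, 2, 0, 4, 2, 6]
j=3: xs[3] = (4+0)%4 = 0 → [6, 2, 0, 0, 2, 6]
j=4: xs[4] = (2+0)%4 = 2 → [6, 2, 0, 0, 2, 6]
j=5: xs[5] = (6+2)%4 = 0 → [6, 2, 0, 0, 2, 0]
sum = 10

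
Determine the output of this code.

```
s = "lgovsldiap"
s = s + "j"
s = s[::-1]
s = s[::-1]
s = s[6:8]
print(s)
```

di

+ 'j' → 'lgovsldiapj'
reverse → 'jpaidlsvogl'
reverse → 'lgovsldiapj'
slice [6:8] → 'di'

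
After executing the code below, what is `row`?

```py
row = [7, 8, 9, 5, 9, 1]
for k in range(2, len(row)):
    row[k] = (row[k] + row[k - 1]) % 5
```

k=2: row[2] = (9+8)%5 = 2 → [7, 8, 2, 5, 9, 1]
k=3: row[3] = (5+2)%5 = 2 → [7, 8, 2, 2, 9, 1]
k=4: row[4] = (9+2)%5 = 1 → [7, 8, 2, 2, 1, 1]
k=5: row[5] = (1+1)%5 = 2 → [7, 8, 2, 2, 1, 2]

[7, 8, 2, 2, 1, 2]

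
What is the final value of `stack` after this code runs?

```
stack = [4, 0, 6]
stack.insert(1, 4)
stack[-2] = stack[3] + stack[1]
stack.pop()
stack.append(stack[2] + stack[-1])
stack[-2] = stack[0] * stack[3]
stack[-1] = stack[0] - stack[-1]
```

[4, 4, 80, -16]

insert 4 at 1 → [4, 4, 0, 6]
stack[-2] = stack[3]+stack[1] = 6+4 = 10 → [4, 4, 10, 6]
pop() removes 6 → [4, 4, 10]
append stack[2]+stack[-1] = 10+10 = 20 → [4, 4, 10, 20]
stack[-2] = stack[0]*stack[3] = 4*20 = 80 → [4, 4, 80, 20]
stack[-1] = stack[0]-stack[-1] = 4-20 = -16 → [4, 4, 80, -16]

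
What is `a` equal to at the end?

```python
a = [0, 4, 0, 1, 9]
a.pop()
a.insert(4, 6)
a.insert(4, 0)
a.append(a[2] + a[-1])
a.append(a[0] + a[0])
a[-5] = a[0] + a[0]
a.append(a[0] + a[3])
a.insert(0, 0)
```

pop() removes 9 → [0, 4, 0, 1]
insert 6 at 4 → [0, 4, 0, 1, 6]
insert 0 at 4 → [0, 4, 0, 1, 0, 6]
append a[2]+a[-1] = 0+6 = 6 → [0, 4, 0, 1, 0, 6, 6]
append a[0]+a[0] = 0+0 = 0 → [0, 4, 0, 1, 0, 6, 6, 0]
a[-5] = a[0]+a[0] = 0+0 = 0 → [0, 4, 0, 0, 0, 6, 6, 0]
append a[0]+a[3] = 0+0 = 0 → [0, 4, 0, 0, 0, 6, 6, 0, 0]
insert 0 at 0 → [0, 0, 4, 0, 0, 0, 6, 6, 0, 0]

[0, 0, 4, 0, 0, 0, 6, 6, 0, 0]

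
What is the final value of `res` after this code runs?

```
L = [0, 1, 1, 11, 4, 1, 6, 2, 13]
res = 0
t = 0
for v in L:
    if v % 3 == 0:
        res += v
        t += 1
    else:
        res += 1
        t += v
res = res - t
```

v=0: %3==0, res = 0+0 = 0; t=1
v=1: not %3==0, res = 0+1 = 1; t=2
v=1: not %3==0, res = 1+1 = 2; t=3
v=11: not %3==0, res = 2+1 = 3; t=14
v=4: not %3==0, res = 3+1 = 4; t=18
v=1: not %3==0, res = 4+1 = 5; t=19
v=6: %3==0, res = 5+6 = 11; t=20
v=2: not %3==0, res = 11+1 = 12; t=22
v=13: not %3==0, res = 12+1 = 13; t=35
res-t = 13-35 = -22

-22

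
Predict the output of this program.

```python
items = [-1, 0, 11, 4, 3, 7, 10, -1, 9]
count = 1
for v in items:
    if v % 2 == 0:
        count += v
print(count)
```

v=-1: not even
v=0: even, count = 1+0 = 1
v=11: not even
v=4: even, count = 1+4 = 5
v=3: not even
v=7: not even
v=10: even, count = 5+10 = 15
v=-1: not even
v=9: not even

15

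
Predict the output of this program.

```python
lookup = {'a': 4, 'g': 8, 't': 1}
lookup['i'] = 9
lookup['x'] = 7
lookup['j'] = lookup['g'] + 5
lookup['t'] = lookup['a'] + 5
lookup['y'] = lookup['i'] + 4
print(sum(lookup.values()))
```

lookup['i'] = 9 → {'a': 4, 'g': 8, 't': 1, 'i': 9}
lookup['x'] = 7 → {'a': 4, 'g': 8, 't': 1, 'i': 9, 'x': 7}
lookup['j'] = lookup['g']+5 = 13 → {'a': 4, 'g': 8, 't': 1, 'i': 9, 'x': 7, 'j': 13}
lookup['t'] = lookup['a']+5 = 9 → {'a': 4, 'g': 8, 't': 9, 'i': 9, 'x': 7, 'j': 13}
lookup['y'] = lookup['i']+4 = 13 → {'a': 4, 'g': 8, 't': 9, 'i': 9, 'x': 7, 'j': 13, 'y': 13}
sum of values = 63

63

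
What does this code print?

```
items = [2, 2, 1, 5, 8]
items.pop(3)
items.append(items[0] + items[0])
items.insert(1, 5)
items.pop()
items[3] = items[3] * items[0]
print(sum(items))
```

pop(3) removes 5 → [2, 2, 1, 8]
append items[0]+items[0] = 2+2 = 4 → [2, 2, 1, 8, 4]
insert 5 at 1 → [2, 5, 2, 1, 8, 4]
pop() removes 4 → [2, 5, 2, 1, 8]
items[3] = items[3]*items[0] = 1*2 = 2 → [2, 5, 2, 2, 8]
sum = 19

19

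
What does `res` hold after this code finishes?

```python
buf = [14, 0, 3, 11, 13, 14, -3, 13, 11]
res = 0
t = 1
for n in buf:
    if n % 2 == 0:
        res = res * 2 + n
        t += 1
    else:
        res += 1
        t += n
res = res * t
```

4108

n=14: even, res = 0*2+14 = 14; t=2
n=0: even, res = 14*2+0 = 28; t=3
n=3: not even, res = 28+1 = 29; t=6
n=11: not even, res = 29+1 = 30; t=17
n=13: not even, res = 30+1 = 31; t=30
n=14: even, res = 31*2+14 = 76; t=31
n=-3: not even, res = 76+1 = 77; t=28
n=13: not even, res = 77+1 = 78; t=41
n=11: not even, res = 78+1 = 79; t=52
res*t = 79*52 = 4108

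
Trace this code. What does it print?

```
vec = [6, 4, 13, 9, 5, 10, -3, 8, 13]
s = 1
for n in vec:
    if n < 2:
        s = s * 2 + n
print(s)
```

-1

n=6: not <2
n=4: not <2
n=13: not <2
n=9: not <2
n=5: not <2
n=10: not <2
n=-3: <2, s = 1*2+(-3) = -1
n=8: not <2
n=13: not <2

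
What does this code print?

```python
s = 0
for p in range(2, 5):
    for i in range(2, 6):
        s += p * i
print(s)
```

126

p=2,i=2: s = 0+4 = 4
p=2,i=3: s = 4+6 = 10
p=2,i=4: s = 10+8 = 18
p=2,i=5: s = 18+10 = 28
p=3,i=2: s = 28+6 = 34
p=3,i=3: s = 34+9 = 43
p=3,i=4: s = 43+12 = 55
p=3,i=5: s = 55+15 = 70
p=4,i=2: s = 70+8 = 78
p=4,i=3: s = 78+12 = 90
p=4,i=4: s = 90+16 = 106
p=4,i=5: s = 106+20 = 126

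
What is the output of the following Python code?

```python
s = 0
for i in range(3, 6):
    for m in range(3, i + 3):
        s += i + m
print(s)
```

105

i=3,m=3: s = 0+6 = 6
i=3,m=4: s = 6+7 = 13
i=3,m=5: s = 13+8 = 21
i=4,m=3: s = 21+7 = 28
i=4,m=4: s = 28+8 = 36
i=4,m=5: s = 36+9 = 45
i=4,m=6: s = 45+10 = 55
i=5,m=3: s = 55+8 = 63
i=5,m=4: s = 63+9 = 72
i=5,m=5: s = 72+10 = 82
i=5,m=6: s = 82+11 = 93
i=5,m=7: s = 93+12 = 105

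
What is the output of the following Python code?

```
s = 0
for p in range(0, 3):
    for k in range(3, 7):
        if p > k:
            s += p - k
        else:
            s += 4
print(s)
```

48

p=0,k=3: not 0>3, s = 0+4 = 4
p=0,k=4: not 0>4, s = 4+4 = 8
p=0,k=5: not 0>5, s = 8+4 = 12
p=0,k=6: not 0>6, s = 12+4 = 16
p=1,k=3: not 1>3, s = 16+4 = 20
p=1,k=4: not 1>4, s = 20+4 = 24
p=1,k=5: not 1>5, s = 24+4 = 28
p=1,k=6: not 1>6, s = 28+4 = 32
p=2,k=3: not 2>3, s = 32+4 = 36
p=2,k=4: not 2>4, s = 36+4 = 40
p=2,k=5: not 2>5, s = 40+4 = 44
p=2,k=6: not 2>6, s = 44+4 = 48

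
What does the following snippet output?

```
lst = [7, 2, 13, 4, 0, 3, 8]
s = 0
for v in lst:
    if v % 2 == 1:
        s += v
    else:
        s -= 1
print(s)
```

v=7: odd, s = 0+7 = 7
v=2: not odd, s = 7-1 = 6
v=13: odd, s = 6+13 = 19
v=4: not odd, s = 19-1 = 18
v=0: not odd, s = 18-1 = 17
v=3: odd, s = 17+3 = 20
v=8: not odd, s = 20-1 = 19

19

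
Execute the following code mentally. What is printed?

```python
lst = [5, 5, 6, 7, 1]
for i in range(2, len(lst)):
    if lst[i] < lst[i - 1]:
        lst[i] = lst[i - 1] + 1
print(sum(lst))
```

31

i=2: 6>=5, unchanged → [5, 5, 6, 7, 1]
i=3: 7>=6, unchanged → [5, 5, 6, 7, 1]
i=4: 1<7, lst[4] = 7+1 = 8 → [5, 5, 6, 7, 8]
sum = 31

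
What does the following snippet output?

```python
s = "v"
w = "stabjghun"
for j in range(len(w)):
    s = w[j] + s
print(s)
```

nuhgjbatsv

j=0: prepend 's' → 'sv'
j=1: prepend 't' → 'tsv'
j=2: prepend 'a' → 'atsv'
j=3: prepend 'b' → 'batsv'
j=4: prepend 'j' → 'jbatsv'
j=5: prepend 'g' → 'gjbatsv'
j=6: prepend 'h' → 'hgjbatsv'
j=7: prepend 'u' → 'uhgjbatsv'
j=8: prepend 'n' → 'nuhgjbatsv'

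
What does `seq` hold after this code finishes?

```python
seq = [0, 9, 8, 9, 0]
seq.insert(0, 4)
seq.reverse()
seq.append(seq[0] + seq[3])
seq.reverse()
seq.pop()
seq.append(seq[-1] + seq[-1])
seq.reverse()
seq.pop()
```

[18, 9, 8, 9, 0, 4]

insert 4 at 0 → [4, 0, 9, 8, 9, 0]
reverse → [0, 9, 8, 9, 0, 4]
append seq[0]+seq[3] = 0+9 = 9 → [0, 9, 8, 9, 0, 4, 9]
reverse → [9, 4, 0, 9, 8, 9, 0]
pop() removes 0 → [9, 4, 0, 9, 8, 9]
append seq[-1]+seq[-1] = 9+9 = 18 → [9, 4, 0, 9, 8, 9, 18]
reverse → [18, 9, 8, 9, 0, 4, 9]
pop() removes 9 → [18, 9, 8, 9, 0, 4]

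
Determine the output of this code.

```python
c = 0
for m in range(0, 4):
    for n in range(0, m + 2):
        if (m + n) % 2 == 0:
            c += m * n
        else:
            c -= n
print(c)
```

m=0,n=0: even sum, c = 0+0 = 0
m=0,n=1: odd sum, c = 0-1 = -1
m=1,n=0: odd sum, c = (-1)-0 = -1
m=1,n=1: even sum, c = (-1)+1 = 0
m=1,n=2: odd sum, c = 0-2 = -2
m=2,n=0: even sum, c = (-2)+0 = -2
m=2,n=1: odd sum, c = (-2)-1 = -3
m=2,n=2: even sum, c = (-3)+4 = 1
m=2,n=3: odd sum, c = 1-3 = -2
m=3,n=0: odd sum, c = (-2)-0 = -2
m=3,n=1: even sum, c = (-2)+3 = 1
m=3,n=2: odd sum, c = 1-2 = -1
m=3,n=3: even sum, c = (-1)+9 = 8
m=3,n=4: odd sum, c = 8-4 = 4

4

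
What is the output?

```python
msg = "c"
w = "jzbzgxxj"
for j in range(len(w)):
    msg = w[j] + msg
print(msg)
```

jxxgzbzjc

j=0: prepend 'j' → 'jc'
j=1: prepend 'z' → 'zjc'
j=2: prepend 'b' → 'bzjc'
j=3: prepend 'z' → 'zbzjc'
j=4: prepend 'g' → 'gzbzjc'
j=5: prepend 'x' → 'xgzbzjc'
j=6: prepend 'x' → 'xxgzbzjc'
j=7: prepend 'j' → 'jxxgzbzjc'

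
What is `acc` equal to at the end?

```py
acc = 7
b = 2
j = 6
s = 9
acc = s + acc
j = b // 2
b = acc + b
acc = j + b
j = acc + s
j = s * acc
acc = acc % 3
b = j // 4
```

acc = 9+7 = 16
j = 2//2 = 1
b = 16+2 = 18
acc = 1+18 = 19
j = 19+9 = 28
j = 9*19 = 171
acc = 19%3 = 1
b = 171//4 = 42

1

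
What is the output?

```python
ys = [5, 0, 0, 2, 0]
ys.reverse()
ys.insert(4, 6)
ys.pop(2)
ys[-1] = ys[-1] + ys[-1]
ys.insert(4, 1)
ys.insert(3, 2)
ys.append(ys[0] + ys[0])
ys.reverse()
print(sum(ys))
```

reverse → [0, 2, 0, 0, 5]
insert 6 at 4 → [0, 2, 0, 0, 6, 5]
pop(2) removes 0 → [0, 2, 0, 6, 5]
ys[-1] = ys[-1]+ys[-1] = 5+5 = 10 → [0, 2, 0, 6, 10]
insert 1 at 4 → [0, 2, 0, 6, 1, 10]
insert 2 at 3 → [0, 2, 0, 2, 6, 1, 10]
append ys[0]+ys[0] = 0+0 = 0 → [0, 2, 0, 2, 6, 1, 10, 0]
reverse → [0, 10, 1, 6, 2, 0, 2, 0]
sum = 21

21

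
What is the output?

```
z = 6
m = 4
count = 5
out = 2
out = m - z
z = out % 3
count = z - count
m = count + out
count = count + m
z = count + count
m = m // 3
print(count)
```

-10

out = 4-6 = -2
z = (-2)%3 = 1
count = 1-5 = -4
m = (-4)+(-2) = -6
count = (-4)+(-6) = -10
z = (-10)+(-10) = -20
m = (-6)//3 = -2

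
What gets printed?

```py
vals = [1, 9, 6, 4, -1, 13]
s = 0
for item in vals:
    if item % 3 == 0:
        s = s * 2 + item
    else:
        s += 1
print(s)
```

31

item=1: not %3==0, s = 0+1 = 1
item=9: %3==0, s = 1*2+9 = 11
item=6: %3==0, s = 11*2+6 = 28
item=4: not %3==0, s = 28+1 = 29
item=-1: not %3==0, s = 29+1 = 30
item=13: not %3==0, s = 30+1 = 31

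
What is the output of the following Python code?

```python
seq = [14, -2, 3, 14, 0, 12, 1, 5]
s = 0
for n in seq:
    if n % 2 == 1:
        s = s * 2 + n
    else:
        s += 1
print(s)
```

n=14: not odd, s = 0+1 = 1
n=-2: not odd, s = 1+1 = 2
n=3: odd, s = 2*2+3 = 7
n=14: not odd, s = 7+1 = 8
n=0: not odd, s = 8+1 = 9
n=12: not odd, s = 9+1 = 10
n=1: odd, s = 10*2+1 = 21
n=5: odd, s = 21*2+5 = 47

47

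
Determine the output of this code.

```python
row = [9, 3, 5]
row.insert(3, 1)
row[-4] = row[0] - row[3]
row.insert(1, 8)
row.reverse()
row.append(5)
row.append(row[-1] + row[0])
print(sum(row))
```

36

insert 1 at 3 → [9, 3, 5, 1]
row[-4] = row[0]-row[3] = 9-1 = 8 → [8, 3, 5, 1]
insert 8 at 1 → [8, 8, 3, 5, 1]
reverse → [1, 5, 3, 8, 8]
append 5 → [1, 5, 3, 8, 8, 5]
append row[-1]+row[0] = 5+1 = 6 → [1, 5, 3, 8, 8, 5, 6]
sum = 36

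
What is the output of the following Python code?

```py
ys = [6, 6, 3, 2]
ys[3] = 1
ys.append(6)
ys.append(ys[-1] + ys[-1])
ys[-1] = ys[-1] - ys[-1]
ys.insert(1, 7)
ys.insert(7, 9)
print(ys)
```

[6, 7, 6, 3, 1, 6, 0, 9]

ys[3] = 1 → [6, 6, 3, 1]
append 6 → [6, 6, 3, 1, 6]
append ys[-1]+ys[-1] = 6+6 = 12 → [6, 6, 3, 1, 6, 12]
ys[-1] = ys[-1]-ys[-1] = 12-12 = 0 → [6, 6, 3, 1, 6, 0]
insert 7 at 1 → [6, 7, 6, 3, 1, 6, 0]
insert 9 at 7 → [6, 7, 6, 3, 1, 6, 0, 9]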